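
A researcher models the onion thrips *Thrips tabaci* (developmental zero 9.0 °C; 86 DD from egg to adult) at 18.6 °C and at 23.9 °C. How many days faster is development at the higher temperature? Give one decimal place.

At 18.6 °C: 86 / (18.6 − 9.0) = 86 / 9.6 = 8.958 d.
At 23.9 °C: 86 / (23.9 − 9.0) = 86 / 14.9 = 5.772 d.
Difference = |8.958 − 5.772| = 3.187 ≈ 3.2 days.

3.2 days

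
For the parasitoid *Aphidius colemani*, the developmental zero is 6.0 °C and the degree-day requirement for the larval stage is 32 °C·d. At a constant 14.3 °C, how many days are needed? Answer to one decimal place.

3.9 days

Daily accumulation = 14.3 − 6.0 = 8.3 DD/day.
Duration = 32 / 8.3 = 3.855 ≈ 3.9 days.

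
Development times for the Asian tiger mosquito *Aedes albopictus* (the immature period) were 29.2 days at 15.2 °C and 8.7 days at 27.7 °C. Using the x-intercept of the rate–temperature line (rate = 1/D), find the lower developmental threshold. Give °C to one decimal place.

Linear rate model ⇒ the product D·(T − T_b) is constant across temperatures.
29.2·(15.2 − T_b) = 8.7·(27.7 − T_b)
T_b = (29.2·15.2 − 8.7·27.7) / (29.2 − 8.7) = 202.85 / 20.5 = 9.895 °C ≈ 9.9 °C.

9.9 °C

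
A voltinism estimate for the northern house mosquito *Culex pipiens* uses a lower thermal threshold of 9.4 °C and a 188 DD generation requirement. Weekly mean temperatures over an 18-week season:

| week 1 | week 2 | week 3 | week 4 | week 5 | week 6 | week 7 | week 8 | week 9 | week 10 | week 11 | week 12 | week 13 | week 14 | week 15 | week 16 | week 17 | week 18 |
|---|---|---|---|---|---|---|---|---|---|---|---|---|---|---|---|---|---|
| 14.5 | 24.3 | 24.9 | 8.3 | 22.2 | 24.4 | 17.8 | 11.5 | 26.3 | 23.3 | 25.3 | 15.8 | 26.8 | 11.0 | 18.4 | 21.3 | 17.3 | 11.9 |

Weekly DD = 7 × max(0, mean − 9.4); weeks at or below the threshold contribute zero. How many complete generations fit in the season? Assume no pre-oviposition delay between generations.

6 generations

Weekly DD (7 × max(0, T̄ − 9.4)): 35.7, 104.3, 108.5, 0.0, 89.6, 105.0, 58.8, 14.7, 118.3, 97.3, 111.3, 44.8, 121.8, 11.2, 63.0, 83.3, 55.3, 17.5.
Season total = 1240.4 DD.
Complete generations = ⌊1240.4 / 188⌋ = 6.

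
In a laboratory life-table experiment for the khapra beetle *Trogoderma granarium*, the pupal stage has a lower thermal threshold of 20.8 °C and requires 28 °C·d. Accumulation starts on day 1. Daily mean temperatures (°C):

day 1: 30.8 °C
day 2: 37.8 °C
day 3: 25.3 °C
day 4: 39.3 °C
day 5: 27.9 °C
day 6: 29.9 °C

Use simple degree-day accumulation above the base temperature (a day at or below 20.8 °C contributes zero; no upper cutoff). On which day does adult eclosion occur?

day 3

Daily DD above 20.8 °C: 10.0, 17.0, 4.5, 18.5, 7.1, 9.1.
Cumulative: 10.0, 27.0, 31.5, 50.0, 57.1, 66.2.
The total first reaches 28 DD on day 3.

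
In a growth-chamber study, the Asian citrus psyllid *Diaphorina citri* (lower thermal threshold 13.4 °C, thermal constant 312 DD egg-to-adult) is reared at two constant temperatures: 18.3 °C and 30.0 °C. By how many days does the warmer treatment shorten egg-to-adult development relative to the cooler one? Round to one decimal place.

At 18.3 °C: 312 / (18.3 − 13.4) = 312 / 4.9 = 63.673 d.
At 30.0 °C: 312 / (30.0 − 13.4) = 312 / 16.6 = 18.795 d.
Difference = |63.673 − 18.795| = 44.878 ≈ 44.9 days.

44.9 days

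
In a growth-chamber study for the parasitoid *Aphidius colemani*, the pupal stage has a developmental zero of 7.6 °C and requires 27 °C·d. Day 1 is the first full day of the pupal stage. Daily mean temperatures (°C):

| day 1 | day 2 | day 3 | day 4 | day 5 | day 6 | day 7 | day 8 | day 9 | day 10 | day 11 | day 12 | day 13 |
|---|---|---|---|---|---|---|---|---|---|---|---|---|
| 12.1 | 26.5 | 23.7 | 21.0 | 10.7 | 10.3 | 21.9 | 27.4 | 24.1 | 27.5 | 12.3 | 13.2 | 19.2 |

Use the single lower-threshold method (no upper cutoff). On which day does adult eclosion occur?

Daily DD above 7.6 °C: 4.5, 18.9, 16.1, 13.4, 3.1, 2.7, 14.3, 19.8, 16.5, 19.9, 4.7, 5.6, 11.6.
Cumulative: 4.5, 23.4, 39.5, 52.9, 56.0, 58.7, 73.0, 92.8, 109.3, 129.2, 133.9, 139.5, 151.1.
The total first reaches 27 DD on day 3.

day 3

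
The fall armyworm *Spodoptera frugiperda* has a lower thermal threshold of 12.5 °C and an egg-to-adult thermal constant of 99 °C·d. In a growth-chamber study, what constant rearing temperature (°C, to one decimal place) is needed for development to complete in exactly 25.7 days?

16.4 °C

Required daily accumulation = 99 / 25.7 = 3.852 DD/day.
T = T_base + 3.852 = 12.5 + 3.852 = 16.352 ≈ 16.4 °C.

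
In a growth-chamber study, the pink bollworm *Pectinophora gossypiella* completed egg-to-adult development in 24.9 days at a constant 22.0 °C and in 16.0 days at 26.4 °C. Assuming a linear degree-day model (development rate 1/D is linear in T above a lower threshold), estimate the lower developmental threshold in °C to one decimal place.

14.1 °C

Equal thermal constants: D₁(T₁ − T_b) = D₂(T₂ − T_b).
24.9·(22.0 − T_b) = 16.0·(26.4 − T_b)
T_b = (24.9·22.0 − 16.0·26.4) / (24.9 − 16.0) = 125.40 / 8.9 = 14.090 °C ≈ 14.1 °C.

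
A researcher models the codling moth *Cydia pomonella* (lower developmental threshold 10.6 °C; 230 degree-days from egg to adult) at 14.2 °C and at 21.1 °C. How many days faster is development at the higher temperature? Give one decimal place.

42.0 days

At 14.2 °C: 230 / (14.2 − 10.6) = 230 / 3.6 = 63.889 d.
At 21.1 °C: 230 / (21.1 − 10.6) = 230 / 10.5 = 21.905 d.
Difference = |63.889 − 21.905| = 41.984 ≈ 42.0 days.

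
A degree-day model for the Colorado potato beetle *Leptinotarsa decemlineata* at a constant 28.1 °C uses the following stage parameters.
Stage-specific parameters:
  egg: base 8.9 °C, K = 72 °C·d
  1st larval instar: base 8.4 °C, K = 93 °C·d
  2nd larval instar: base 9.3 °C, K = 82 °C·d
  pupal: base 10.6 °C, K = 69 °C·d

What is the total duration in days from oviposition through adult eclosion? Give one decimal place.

16.8 days

egg: 72 / (28.1 − 8.9) = 72 / 19.2 = 3.750 d.
1st larval instar: 93 / (28.1 − 8.4) = 93 / 19.7 = 4.721 d.
2nd larval instar: 82 / (28.1 − 9.3) = 82 / 18.8 = 4.362 d.
pupal: 69 / (28.1 − 10.6) = 69 / 17.5 = 3.943 d.
Sum = 16.775 ≈ 16.8 days.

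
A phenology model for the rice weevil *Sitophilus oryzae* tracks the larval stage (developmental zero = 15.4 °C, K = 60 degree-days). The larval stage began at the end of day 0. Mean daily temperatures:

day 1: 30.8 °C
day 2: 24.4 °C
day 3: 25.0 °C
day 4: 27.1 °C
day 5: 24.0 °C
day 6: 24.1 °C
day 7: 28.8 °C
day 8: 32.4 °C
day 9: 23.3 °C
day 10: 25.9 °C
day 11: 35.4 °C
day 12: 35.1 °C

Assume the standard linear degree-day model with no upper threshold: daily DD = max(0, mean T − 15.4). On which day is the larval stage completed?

Daily DD above 15.4 °C: 15.4, 9.0, 9.6, 11.7, 8.6, 8.7, 13.4, 17.0, 7.9, 10.5, 20.0, 19.7.
Cumulative: 15.4, 24.4, 34.0, 45.7, 54.3, 63.0, 76.4, 93.4, 101.3, 111.8, 131.8, 151.5.
The total first reaches 60 DD on day 6.

day 6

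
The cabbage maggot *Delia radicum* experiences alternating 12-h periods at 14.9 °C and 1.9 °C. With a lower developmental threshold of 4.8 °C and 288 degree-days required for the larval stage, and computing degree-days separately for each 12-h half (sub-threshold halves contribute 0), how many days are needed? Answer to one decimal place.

57.0 days

Day half: max(0, 14.9 − 4.8) × 0.5 = 10.1 × 0.5 = 5.05 DD.
Night half: max(0, 1.9 − 4.8) × 0.5 = 0.0 × 0.5 = 0.00 DD.
Per 24 h: 5.05 DD/day.
Duration = 288 / 5.05 = 57.030 ≈ 57.0 days.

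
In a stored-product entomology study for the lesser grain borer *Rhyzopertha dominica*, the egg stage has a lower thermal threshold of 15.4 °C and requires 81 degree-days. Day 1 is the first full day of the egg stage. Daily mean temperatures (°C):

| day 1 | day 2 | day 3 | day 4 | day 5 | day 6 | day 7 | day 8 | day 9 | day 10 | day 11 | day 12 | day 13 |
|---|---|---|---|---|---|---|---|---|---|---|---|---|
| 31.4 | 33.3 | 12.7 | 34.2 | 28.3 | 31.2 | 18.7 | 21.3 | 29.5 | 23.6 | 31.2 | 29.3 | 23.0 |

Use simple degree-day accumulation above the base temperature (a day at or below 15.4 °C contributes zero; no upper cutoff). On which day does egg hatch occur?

day 6

Daily DD above 15.4 °C: 16.0, 17.9, 0.0, 18.8, 12.9, 15.8, 3.3, 5.9, 14.1, 8.2, 15.8, 13.9, 7.6.
Cumulative: 16.0, 33.9, 33.9, 52.7, 65.6, 81.4, 84.7, 90.6, 104.7, 112.9, 128.7, 142.6, 150.2.
The total first reaches 81 DD on day 6.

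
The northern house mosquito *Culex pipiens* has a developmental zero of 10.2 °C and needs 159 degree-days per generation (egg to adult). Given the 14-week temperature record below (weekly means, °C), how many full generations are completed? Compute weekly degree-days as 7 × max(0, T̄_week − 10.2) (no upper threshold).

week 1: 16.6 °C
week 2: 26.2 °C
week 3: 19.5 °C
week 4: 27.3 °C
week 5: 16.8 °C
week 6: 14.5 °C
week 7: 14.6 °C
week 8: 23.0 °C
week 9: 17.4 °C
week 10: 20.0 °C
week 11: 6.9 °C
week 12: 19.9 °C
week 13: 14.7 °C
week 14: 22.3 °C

5 generations

Weekly DD (7 × max(0, T̄ − 10.2)): 44.8, 112.0, 65.1, 119.7, 46.2, 30.1, 30.8, 89.6, 50.4, 68.6, 0.0, 67.9, 31.5, 84.7.
Season total = 841.4 DD.
Complete generations = ⌊841.4 / 159⌋ = 5.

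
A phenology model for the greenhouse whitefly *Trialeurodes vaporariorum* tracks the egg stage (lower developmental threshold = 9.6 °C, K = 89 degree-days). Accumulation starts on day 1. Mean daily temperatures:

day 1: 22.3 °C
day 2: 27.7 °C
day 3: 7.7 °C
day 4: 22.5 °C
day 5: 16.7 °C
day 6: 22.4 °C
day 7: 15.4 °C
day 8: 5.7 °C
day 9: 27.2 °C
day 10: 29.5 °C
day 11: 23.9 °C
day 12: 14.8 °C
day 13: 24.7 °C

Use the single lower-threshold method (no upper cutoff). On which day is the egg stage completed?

day 10

Daily DD above 9.6 °C: 12.7, 18.1, 0.0, 12.9, 7.1, 12.8, 5.8, 0.0, 17.6, 19.9, 14.3, 5.2, 15.1.
Cumulative: 12.7, 30.8, 30.8, 43.7, 50.8, 63.6, 69.4, 69.4, 87.0, 106.9, 121.2, 126.4, 141.5.
The total first reaches 89 DD on day 10.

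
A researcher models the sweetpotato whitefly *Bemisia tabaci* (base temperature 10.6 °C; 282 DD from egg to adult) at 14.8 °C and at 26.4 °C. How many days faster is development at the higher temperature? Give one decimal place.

49.3 days

At 14.8 °C: 282 / (14.8 − 10.6) = 282 / 4.2 = 67.143 d.
At 26.4 °C: 282 / (26.4 − 10.6) = 282 / 15.8 = 17.848 d.
Difference = |67.143 − 17.848| = 49.295 ≈ 49.3 days.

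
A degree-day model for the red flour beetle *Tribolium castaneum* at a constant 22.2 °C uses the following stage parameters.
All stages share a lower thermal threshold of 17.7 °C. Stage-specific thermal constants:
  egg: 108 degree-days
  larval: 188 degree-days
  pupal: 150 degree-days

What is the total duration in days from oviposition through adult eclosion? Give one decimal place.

Daily accumulation at 22.2 °C = 22.2 − 17.7 = 4.5 DD/day.
Total K = 108 + 188 + 150 = 446 DD.
Total duration = 446 / 4.5 = 99.111 ≈ 99.1 days.

99.1 days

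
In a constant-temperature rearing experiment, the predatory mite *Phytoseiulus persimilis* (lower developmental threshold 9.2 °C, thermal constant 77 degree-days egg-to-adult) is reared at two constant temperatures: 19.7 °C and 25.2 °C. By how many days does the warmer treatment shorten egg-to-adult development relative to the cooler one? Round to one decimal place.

At 19.7 °C: 77 / (19.7 − 9.2) = 77 / 10.5 = 7.333 d.
At 25.2 °C: 77 / (25.2 − 9.2) = 77 / 16.0 = 4.812 d.
Difference = |7.333 − 4.812| = 2.521 ≈ 2.5 days.

2.5 days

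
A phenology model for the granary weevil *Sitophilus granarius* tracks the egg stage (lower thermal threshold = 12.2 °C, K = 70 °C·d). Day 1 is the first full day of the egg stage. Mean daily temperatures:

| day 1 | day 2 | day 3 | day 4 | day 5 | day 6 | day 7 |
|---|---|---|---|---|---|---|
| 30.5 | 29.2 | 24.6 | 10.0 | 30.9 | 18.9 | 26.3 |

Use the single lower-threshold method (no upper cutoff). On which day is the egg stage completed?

Daily DD above 12.2 °C: 18.3, 17.0, 12.4, 0.0, 18.7, 6.7, 14.1.
Cumulative: 18.3, 35.3, 47.7, 47.7, 66.4, 73.1, 87.2.
The total first reaches 70 DD on day 6.

day 6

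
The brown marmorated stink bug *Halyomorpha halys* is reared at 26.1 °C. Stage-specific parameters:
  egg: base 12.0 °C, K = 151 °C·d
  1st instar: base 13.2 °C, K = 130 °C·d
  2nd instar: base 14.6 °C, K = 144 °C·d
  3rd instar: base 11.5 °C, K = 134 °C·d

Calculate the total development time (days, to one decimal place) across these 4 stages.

egg: 151 / (26.1 − 12.0) = 151 / 14.1 = 10.709 d.
1st instar: 130 / (26.1 − 13.2) = 130 / 12.9 = 10.078 d.
2nd instar: 144 / (26.1 − 14.6) = 144 / 11.5 = 12.522 d.
3rd instar: 134 / (26.1 − 11.5) = 134 / 14.6 = 9.178 d.
Sum = 42.487 ≈ 42.5 days.

42.5 days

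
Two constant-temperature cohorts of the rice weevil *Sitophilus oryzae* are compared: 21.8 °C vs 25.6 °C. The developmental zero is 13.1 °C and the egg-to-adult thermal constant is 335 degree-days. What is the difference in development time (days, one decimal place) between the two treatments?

11.7 days

At 21.8 °C: 335 / (21.8 − 13.1) = 335 / 8.7 = 38.506 d.
At 25.6 °C: 335 / (25.6 − 13.1) = 335 / 12.5 = 26.800 d.
Difference = |38.506 − 26.800| = 11.706 ≈ 11.7 days.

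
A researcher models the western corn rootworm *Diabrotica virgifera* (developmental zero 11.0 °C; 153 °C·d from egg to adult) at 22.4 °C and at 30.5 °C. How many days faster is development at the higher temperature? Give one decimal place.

At 22.4 °C: 153 / (22.4 − 11.0) = 153 / 11.4 = 13.421 d.
At 30.5 °C: 153 / (30.5 − 11.0) = 153 / 19.5 = 7.846 d.
Difference = |13.421 − 7.846| = 5.575 ≈ 5.6 days.

5.6 days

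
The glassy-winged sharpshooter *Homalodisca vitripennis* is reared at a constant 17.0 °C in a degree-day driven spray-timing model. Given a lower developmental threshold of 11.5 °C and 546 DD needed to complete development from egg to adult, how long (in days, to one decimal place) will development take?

99.3 days

Daily accumulation = 17.0 − 11.5 = 5.5 DD/day.
Duration = 546 / 5.5 = 99.273 ≈ 99.3 days.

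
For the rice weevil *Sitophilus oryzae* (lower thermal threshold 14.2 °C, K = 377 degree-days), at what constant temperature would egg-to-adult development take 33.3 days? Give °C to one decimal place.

Required daily accumulation = 377 / 33.3 = 11.321 DD/day.
T = T_base + 11.321 = 14.2 + 11.321 = 25.521 ≈ 25.5 °C.

25.5 °C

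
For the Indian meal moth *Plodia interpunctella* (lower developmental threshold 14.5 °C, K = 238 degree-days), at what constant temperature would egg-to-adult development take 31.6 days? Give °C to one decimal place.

Required daily accumulation = 238 / 31.6 = 7.532 DD/day.
T = T_base + 7.532 = 14.5 + 7.532 = 22.032 ≈ 22.0 °C.

22.0 °C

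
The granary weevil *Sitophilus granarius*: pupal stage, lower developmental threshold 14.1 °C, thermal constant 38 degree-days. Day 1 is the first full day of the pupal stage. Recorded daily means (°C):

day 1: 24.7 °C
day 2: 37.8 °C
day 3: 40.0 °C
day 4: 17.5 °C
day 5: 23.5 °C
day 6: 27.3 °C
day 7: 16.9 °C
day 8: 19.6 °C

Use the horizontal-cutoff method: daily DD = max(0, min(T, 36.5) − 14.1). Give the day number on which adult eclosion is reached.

day 3

Daily DD above 14.1 °C (capped at 22.4): 10.6, 22.4, 22.4, 3.4, 9.4, 13.2, 2.8, 5.5.
Cumulative: 10.6, 33.0, 55.4, 58.8, 68.2, 81.4, 84.2, 89.7.
The total first reaches 38 DD on day 3.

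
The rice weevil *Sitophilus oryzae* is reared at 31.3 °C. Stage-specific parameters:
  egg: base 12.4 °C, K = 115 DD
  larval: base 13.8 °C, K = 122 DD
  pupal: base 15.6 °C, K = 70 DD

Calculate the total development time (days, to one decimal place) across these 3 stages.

egg: 115 / (31.3 − 12.4) = 115 / 18.9 = 6.085 d.
larval: 122 / (31.3 − 13.8) = 122 / 17.5 = 6.971 d.
pupal: 70 / (31.3 − 15.6) = 70 / 15.7 = 4.459 d.
Sum = 17.515 ≈ 17.5 days.

17.5 days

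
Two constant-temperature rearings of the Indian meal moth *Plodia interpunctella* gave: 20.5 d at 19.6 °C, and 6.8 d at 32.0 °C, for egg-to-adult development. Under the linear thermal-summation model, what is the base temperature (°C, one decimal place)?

13.4 °C

Under the model K = D·(T − T_b), so D₁·(T₁ − T_b) = D₂·(T₂ − T_b).
20.5·(19.6 − T_b) = 6.8·(32.0 − T_b)
T_b = (20.5·19.6 − 6.8·32.0) / (20.5 − 6.8) = 184.20 / 13.7 = 13.445 °C ≈ 13.4 °C.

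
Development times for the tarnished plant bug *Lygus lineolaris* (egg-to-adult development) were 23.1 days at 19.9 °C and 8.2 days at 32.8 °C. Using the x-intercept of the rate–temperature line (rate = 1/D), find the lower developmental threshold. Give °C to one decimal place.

Equal thermal constants: D₁(T₁ − T_b) = D₂(T₂ − T_b).
23.1·(19.9 − T_b) = 8.2·(32.8 − T_b)
T_b = (23.1·19.9 − 8.2·32.8) / (23.1 − 8.2) = 190.73 / 14.9 = 12.801 °C ≈ 12.8 °C.

12.8 °C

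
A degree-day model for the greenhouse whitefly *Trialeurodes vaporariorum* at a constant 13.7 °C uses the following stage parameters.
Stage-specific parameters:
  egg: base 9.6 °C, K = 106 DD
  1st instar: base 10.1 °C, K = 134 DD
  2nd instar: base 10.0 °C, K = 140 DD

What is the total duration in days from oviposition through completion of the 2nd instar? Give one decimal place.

egg: 106 / (13.7 − 9.6) = 106 / 4.1 = 25.854 d.
1st instar: 134 / (13.7 − 10.1) = 134 / 3.6 = 37.222 d.
2nd instar: 140 / (13.7 − 10.0) = 140 / 3.7 = 37.838 d.
Sum = 100.914 ≈ 100.9 days.

100.9 days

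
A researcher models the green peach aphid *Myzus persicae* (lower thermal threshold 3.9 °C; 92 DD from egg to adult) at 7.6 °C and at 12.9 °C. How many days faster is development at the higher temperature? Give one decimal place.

14.6 days

At 7.6 °C: 92 / (7.6 − 3.9) = 92 / 3.7 = 24.865 d.
At 12.9 °C: 92 / (12.9 − 3.9) = 92 / 9.0 = 10.222 d.
Difference = |24.865 − 10.222| = 14.643 ≈ 14.6 days.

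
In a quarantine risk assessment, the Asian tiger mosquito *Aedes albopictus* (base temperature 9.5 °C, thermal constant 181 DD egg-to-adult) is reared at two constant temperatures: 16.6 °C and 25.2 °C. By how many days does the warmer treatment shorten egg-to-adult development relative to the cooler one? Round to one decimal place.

At 16.6 °C: 181 / (16.6 − 9.5) = 181 / 7.1 = 25.493 d.
At 25.2 °C: 181 / (25.2 − 9.5) = 181 / 15.7 = 11.529 d.
Difference = |25.493 − 11.529| = 13.964 ≈ 14.0 days.

14.0 days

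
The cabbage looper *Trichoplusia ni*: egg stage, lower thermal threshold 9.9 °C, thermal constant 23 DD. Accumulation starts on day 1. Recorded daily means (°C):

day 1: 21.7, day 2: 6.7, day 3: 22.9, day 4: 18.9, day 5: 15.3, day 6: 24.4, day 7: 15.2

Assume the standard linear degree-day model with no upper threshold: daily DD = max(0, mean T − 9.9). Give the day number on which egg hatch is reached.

day 3

Daily DD above 9.9 °C: 11.8, 0.0, 13.0, 9.0, 5.4, 14.5, 5.3.
Cumulative: 11.8, 11.8, 24.8, 33.8, 39.2, 53.7, 59.0.
The total first reaches 23 DD on day 3.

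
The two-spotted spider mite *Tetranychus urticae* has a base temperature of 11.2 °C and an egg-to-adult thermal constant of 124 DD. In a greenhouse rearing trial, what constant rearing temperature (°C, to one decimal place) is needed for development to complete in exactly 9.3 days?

Required daily accumulation = 124 / 9.3 = 13.333 DD/day.
T = T_base + 13.333 = 11.2 + 13.333 = 24.533 ≈ 24.5 °C.

24.5 °C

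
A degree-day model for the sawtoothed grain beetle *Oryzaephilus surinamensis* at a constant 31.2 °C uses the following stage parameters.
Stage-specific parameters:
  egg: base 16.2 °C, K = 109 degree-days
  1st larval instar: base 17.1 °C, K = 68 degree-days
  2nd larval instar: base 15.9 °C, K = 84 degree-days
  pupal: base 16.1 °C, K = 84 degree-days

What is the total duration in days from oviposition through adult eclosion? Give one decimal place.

egg: 109 / (31.2 − 16.2) = 109 / 15.0 = 7.267 d.
1st larval instar: 68 / (31.2 − 17.1) = 68 / 14.1 = 4.823 d.
2nd larval instar: 84 / (31.2 − 15.9) = 84 / 15.3 = 5.490 d.
pupal: 84 / (31.2 − 16.1) = 84 / 15.1 = 5.563 d.
Sum = 23.142 ≈ 23.1 days.

23.1 days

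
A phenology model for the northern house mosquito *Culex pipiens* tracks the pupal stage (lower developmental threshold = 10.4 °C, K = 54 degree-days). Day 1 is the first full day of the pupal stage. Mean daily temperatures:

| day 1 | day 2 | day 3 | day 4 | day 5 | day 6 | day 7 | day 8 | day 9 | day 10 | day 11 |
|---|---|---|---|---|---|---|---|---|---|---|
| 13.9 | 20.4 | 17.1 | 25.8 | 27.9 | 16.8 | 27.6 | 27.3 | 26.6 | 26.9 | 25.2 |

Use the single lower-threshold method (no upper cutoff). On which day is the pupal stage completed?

Daily DD above 10.4 °C: 3.5, 10.0, 6.7, 15.4, 17.5, 6.4, 17.2, 16.9, 16.2, 16.5, 14.8.
Cumulative: 3.5, 13.5, 20.2, 35.6, 53.1, 59.5, 76.7, 93.6, 109.8, 126.3, 141.1.
The total first reaches 54 DD on day 6.

day 6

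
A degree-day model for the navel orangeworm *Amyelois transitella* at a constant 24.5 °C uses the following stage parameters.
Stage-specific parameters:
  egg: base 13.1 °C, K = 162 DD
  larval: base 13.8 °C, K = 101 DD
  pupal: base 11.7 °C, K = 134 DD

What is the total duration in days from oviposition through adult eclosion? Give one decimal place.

egg: 162 / (24.5 − 13.1) = 162 / 11.4 = 14.211 d.
larval: 101 / (24.5 − 13.8) = 101 / 10.7 = 9.439 d.
pupal: 134 / (24.5 − 11.7) = 134 / 12.8 = 10.469 d.
Sum = 34.119 ≈ 34.1 days.

34.1 days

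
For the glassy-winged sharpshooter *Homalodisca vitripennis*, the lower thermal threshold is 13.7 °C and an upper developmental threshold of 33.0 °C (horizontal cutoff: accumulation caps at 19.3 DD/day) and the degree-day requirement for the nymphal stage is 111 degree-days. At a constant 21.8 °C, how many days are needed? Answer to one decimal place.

Daily accumulation = 21.8 − 13.7 = 8.1 DD/day.
Duration = 111 / 8.1 = 13.704 ≈ 13.7 days.

13.7 days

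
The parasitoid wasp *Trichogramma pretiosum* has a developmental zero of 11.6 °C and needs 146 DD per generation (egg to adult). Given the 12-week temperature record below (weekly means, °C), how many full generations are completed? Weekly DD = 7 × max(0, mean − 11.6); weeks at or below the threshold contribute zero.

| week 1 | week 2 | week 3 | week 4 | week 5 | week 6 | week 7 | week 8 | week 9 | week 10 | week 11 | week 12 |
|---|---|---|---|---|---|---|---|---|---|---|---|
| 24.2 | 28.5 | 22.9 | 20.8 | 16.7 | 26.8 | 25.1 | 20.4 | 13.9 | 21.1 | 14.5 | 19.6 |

5 generations

Weekly DD (7 × max(0, T̄ − 11.6)): 88.2, 118.3, 79.1, 64.4, 35.7, 106.4, 94.5, 61.6, 16.1, 66.5, 20.3, 56.0.
Season total = 807.1 DD.
Complete generations = ⌊807.1 / 146⌋ = 5.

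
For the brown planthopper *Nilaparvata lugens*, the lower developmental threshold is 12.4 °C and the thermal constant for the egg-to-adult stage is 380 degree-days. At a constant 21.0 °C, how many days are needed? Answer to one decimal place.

44.2 days

Daily accumulation = 21.0 − 12.4 = 8.6 DD/day.
Duration = 380 / 8.6 = 44.186 ≈ 44.2 days.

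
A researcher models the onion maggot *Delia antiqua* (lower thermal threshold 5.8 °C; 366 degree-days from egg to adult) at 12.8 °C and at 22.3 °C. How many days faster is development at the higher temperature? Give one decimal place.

30.1 days

At 12.8 °C: 366 / (12.8 − 5.8) = 366 / 7.0 = 52.286 d.
At 22.3 °C: 366 / (22.3 − 5.8) = 366 / 16.5 = 22.182 d.
Difference = |52.286 − 22.182| = 30.104 ≈ 30.1 days.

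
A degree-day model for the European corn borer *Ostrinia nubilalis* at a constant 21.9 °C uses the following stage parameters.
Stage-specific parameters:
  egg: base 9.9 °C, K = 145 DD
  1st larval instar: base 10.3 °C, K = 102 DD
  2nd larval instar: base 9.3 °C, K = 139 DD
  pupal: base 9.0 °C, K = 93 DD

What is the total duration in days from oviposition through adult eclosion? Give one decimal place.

39.1 days

egg: 145 / (21.9 − 9.9) = 145 / 12.0 = 12.083 d.
1st larval instar: 102 / (21.9 − 10.3) = 102 / 11.6 = 8.793 d.
2nd larval instar: 139 / (21.9 − 9.3) = 139 / 12.6 = 11.032 d.
pupal: 93 / (21.9 − 9.0) = 93 / 12.9 = 7.209 d.
Sum = 39.117 ≈ 39.1 days.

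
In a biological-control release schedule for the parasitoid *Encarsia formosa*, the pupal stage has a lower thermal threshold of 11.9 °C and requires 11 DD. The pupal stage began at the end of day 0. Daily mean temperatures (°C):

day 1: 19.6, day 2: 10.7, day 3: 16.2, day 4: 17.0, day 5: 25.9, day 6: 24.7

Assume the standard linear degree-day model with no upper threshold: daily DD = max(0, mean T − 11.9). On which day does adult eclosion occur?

day 3

Daily DD above 11.9 °C: 7.7, 0.0, 4.3, 5.1, 14.0, 12.8.
Cumulative: 7.7, 7.7, 12.0, 17.1, 31.1, 43.9.
The total first reaches 11 DD on day 3.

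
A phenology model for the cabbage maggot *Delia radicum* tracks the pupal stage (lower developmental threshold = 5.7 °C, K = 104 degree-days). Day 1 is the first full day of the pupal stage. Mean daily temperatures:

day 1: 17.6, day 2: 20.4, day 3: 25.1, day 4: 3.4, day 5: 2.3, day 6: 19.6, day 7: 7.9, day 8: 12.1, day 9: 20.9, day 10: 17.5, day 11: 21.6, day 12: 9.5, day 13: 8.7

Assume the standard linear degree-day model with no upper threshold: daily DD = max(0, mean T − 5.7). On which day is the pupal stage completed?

Daily DD above 5.7 °C: 11.9, 14.7, 19.4, 0.0, 0.0, 13.9, 2.2, 6.4, 15.2, 11.8, 15.9, 3.8, 3.0.
Cumulative: 11.9, 26.6, 46.0, 46.0, 46.0, 59.9, 62.1, 68.5, 83.7, 95.5, 111.4, 115.2, 118.2.
The total first reaches 104 DD on day 11.

day 11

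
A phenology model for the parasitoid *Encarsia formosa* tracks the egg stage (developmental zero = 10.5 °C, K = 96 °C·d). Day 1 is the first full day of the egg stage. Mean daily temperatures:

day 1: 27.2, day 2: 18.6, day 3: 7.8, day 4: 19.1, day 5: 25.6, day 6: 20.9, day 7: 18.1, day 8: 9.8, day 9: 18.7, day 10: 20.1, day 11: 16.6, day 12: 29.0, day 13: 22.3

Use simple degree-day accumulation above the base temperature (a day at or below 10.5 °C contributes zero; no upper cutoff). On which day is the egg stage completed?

Daily DD above 10.5 °C: 16.7, 8.1, 0.0, 8.6, 15.1, 10.4, 7.6, 0.0, 8.2, 9.6, 6.1, 18.5, 11.8.
Cumulative: 16.7, 24.8, 24.8, 33.4, 48.5, 58.9, 66.5, 66.5, 74.7, 84.3, 90.4, 108.9, 120.7.
The total first reaches 96 DD on day 12.

day 12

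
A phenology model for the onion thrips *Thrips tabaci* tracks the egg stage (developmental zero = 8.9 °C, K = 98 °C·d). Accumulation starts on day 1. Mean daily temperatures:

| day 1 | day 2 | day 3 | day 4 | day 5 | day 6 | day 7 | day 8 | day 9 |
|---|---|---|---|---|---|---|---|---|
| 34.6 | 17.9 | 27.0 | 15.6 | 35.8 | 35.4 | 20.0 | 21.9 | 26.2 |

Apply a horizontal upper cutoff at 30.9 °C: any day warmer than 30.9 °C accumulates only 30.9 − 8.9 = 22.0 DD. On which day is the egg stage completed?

day 6

Daily DD above 8.9 °C (capped at 22.0): 22.0, 9.0, 18.1, 6.7, 22.0, 22.0, 11.1, 13.0, 17.3.
Cumulative: 22.0, 31.0, 49.1, 55.8, 77.8, 99.8, 110.9, 123.9, 141.2.
The total first reaches 98 DD on day 6.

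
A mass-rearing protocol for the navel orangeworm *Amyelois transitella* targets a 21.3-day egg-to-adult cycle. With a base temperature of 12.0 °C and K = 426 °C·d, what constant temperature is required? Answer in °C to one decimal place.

Required daily accumulation = 426 / 21.3 = 20.000 DD/day.
T = T_base + 20.000 = 12.0 + 20.000 = 32.000 ≈ 32.0 °C.

32.0 °C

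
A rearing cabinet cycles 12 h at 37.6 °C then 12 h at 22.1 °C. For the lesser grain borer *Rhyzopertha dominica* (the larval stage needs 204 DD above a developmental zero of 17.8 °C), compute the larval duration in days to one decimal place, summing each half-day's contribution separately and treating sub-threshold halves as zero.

Day half: max(0, 37.6 − 17.8) × 0.5 = 19.8 × 0.5 = 9.90 DD.
Night half: max(0, 22.1 − 17.8) × 0.5 = 4.3 × 0.5 = 2.15 DD.
Per 24 h: 12.05 DD/day.
Duration = 204 / 12.05 = 16.929 ≈ 16.9 days.

16.9 days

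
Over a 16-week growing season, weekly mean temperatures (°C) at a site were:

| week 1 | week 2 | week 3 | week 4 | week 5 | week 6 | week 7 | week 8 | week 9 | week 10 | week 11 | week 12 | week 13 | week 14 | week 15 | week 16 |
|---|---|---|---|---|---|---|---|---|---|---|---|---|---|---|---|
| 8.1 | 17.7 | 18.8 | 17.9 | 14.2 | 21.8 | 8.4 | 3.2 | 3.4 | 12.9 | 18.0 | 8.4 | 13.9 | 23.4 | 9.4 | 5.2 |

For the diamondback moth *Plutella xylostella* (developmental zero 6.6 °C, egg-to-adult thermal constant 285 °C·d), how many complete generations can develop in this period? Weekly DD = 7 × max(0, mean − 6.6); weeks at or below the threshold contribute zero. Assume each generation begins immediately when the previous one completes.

2 generations

Weekly DD (7 × max(0, T̄ − 6.6)): 10.5, 77.7, 85.4, 79.1, 53.2, 106.4, 12.6, 0.0, 0.0, 44.1, 79.8, 12.6, 51.1, 117.6, 19.6, 0.0.
Season total = 749.7 DD.
Complete generations = ⌊749.7 / 285⌋ = 2.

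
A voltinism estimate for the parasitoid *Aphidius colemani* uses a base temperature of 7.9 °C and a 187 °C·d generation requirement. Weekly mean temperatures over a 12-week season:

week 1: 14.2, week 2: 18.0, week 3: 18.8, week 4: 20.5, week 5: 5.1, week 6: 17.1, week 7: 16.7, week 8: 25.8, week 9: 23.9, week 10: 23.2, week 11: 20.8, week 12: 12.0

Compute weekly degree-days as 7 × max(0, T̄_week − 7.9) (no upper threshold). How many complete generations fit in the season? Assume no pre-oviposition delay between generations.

4 generations

Weekly DD (7 × max(0, T̄ − 7.9)): 44.1, 70.7, 76.3, 88.2, 0.0, 64.4, 61.6, 125.3, 112.0, 107.1, 90.3, 28.7.
Season total = 868.7 DD.
Complete generations = ⌊868.7 / 187⌋ = 4.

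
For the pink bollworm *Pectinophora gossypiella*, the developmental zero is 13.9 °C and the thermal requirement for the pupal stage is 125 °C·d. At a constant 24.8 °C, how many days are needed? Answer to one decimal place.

11.5 days

Daily accumulation = 24.8 − 13.9 = 10.9 DD/day.
Duration = 125 / 10.9 = 11.468 ≈ 11.5 days.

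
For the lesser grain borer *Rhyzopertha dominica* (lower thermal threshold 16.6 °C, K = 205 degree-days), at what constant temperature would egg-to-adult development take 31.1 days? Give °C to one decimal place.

Required daily accumulation = 205 / 31.1 = 6.592 DD/day.
T = T_base + 6.592 = 16.6 + 6.592 = 23.192 ≈ 23.2 °C.

23.2 °C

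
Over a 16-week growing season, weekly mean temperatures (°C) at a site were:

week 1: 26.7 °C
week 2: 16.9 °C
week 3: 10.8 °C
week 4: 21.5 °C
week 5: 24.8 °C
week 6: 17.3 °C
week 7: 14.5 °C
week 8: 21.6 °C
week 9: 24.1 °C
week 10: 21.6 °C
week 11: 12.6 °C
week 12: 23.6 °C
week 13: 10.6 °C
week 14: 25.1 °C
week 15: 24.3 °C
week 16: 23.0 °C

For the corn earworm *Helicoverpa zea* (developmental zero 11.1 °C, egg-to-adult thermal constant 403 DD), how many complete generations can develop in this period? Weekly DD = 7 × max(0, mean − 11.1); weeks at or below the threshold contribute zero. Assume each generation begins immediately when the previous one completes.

Weekly DD (7 × max(0, T̄ − 11.1)): 109.2, 40.6, 0.0, 72.8, 95.9, 43.4, 23.8, 73.5, 91.0, 73.5, 10.5, 87.5, 0.0, 98.0, 92.4, 83.3.
Season total = 995.4 DD.
Complete generations = ⌊995.4 / 403⌋ = 2.

2 generations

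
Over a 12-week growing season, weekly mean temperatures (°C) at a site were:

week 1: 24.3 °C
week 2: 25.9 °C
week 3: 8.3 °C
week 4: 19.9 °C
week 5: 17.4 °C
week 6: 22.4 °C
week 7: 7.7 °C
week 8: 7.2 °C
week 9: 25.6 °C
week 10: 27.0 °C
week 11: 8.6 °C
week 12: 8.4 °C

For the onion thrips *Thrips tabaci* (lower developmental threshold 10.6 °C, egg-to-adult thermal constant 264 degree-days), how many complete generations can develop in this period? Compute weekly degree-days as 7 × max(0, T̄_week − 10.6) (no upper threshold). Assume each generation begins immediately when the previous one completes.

Weekly DD (7 × max(0, T̄ − 10.6)): 95.9, 107.1, 0.0, 65.1, 47.6, 82.6, 0.0, 0.0, 105.0, 114.8, 0.0, 0.0.
Season total = 618.1 DD.
Complete generations = ⌊618.1 / 264⌋ = 2.

2 generations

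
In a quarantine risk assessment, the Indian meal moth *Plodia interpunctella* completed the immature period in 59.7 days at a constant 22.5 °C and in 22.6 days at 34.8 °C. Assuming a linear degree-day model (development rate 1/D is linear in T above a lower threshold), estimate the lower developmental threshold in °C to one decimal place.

Equal thermal constants: D₁(T₁ − T_b) = D₂(T₂ − T_b).
59.7·(22.5 − T_b) = 22.6·(34.8 − T_b)
T_b = (59.7·22.5 − 22.6·34.8) / (59.7 − 22.6) = 556.77 / 37.1 = 15.007 °C ≈ 15.0 °C.

15.0 °C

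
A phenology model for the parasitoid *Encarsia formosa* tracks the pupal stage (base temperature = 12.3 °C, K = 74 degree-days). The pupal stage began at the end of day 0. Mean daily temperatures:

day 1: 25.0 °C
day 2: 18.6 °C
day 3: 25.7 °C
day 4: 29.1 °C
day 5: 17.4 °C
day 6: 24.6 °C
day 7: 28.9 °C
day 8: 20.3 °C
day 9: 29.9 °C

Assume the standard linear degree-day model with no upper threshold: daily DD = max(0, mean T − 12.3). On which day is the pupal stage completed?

day 7

Daily DD above 12.3 °C: 12.7, 6.3, 13.4, 16.8, 5.1, 12.3, 16.6, 8.0, 17.6.
Cumulative: 12.7, 19.0, 32.4, 49.2, 54.3, 66.6, 83.2, 91.2, 108.8.
The total first reaches 74 DD on day 7.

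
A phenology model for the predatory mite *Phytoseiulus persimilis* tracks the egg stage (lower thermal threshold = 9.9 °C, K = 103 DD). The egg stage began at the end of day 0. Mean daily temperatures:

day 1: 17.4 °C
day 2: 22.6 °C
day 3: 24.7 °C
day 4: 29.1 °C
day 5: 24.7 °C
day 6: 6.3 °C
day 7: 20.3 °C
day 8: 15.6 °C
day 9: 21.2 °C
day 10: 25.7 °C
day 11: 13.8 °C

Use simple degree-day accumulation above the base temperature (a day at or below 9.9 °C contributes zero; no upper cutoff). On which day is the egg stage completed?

Daily DD above 9.9 °C: 7.5, 12.7, 14.8, 19.2, 14.8, 0.0, 10.4, 5.7, 11.3, 15.8, 3.9.
Cumulative: 7.5, 20.2, 35.0, 54.2, 69.0, 69.0, 79.4, 85.1, 96.4, 112.2, 116.1.
The total first reaches 103 DD on day 10.

day 10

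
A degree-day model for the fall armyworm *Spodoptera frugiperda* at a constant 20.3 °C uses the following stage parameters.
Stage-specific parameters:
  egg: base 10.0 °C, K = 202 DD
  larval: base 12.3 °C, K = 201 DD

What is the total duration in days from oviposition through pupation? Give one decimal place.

44.7 days

egg: 202 / (20.3 − 10.0) = 202 / 10.3 = 19.612 d.
larval: 201 / (20.3 − 12.3) = 201 / 8.0 = 25.125 d.
Sum = 44.737 ≈ 44.7 days.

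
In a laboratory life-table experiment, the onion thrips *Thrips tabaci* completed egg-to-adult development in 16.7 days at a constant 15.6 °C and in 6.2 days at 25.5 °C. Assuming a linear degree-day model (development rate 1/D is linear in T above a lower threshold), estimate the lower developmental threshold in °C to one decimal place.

Equal thermal constants: D₁(T₁ − T_b) = D₂(T₂ − T_b).
16.7·(15.6 − T_b) = 6.2·(25.5 − T_b)
T_b = (16.7·15.6 − 6.2·25.5) / (16.7 − 6.2) = 102.42 / 10.5 = 9.754 °C ≈ 9.8 °C.

9.8 °C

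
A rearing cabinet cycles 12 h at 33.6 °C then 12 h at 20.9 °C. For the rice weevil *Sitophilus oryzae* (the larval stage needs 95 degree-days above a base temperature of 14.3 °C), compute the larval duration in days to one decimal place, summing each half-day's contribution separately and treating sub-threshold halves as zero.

7.3 days

Day half: max(0, 33.6 − 14.3) × 0.5 = 19.3 × 0.5 = 9.65 DD.
Night half: max(0, 20.9 − 14.3) × 0.5 = 6.6 × 0.5 = 3.30 DD.
Per 24 h: 12.95 DD/day.
Duration = 95 / 12.95 = 7.336 ≈ 7.3 days.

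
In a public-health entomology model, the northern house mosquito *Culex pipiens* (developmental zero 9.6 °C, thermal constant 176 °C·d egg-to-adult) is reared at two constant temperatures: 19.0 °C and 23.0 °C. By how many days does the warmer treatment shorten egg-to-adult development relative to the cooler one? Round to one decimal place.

At 19.0 °C: 176 / (19.0 − 9.6) = 176 / 9.4 = 18.723 d.
At 23.0 °C: 176 / (23.0 − 9.6) = 176 / 13.4 = 13.134 d.
Difference = |18.723 − 13.134| = 5.589 ≈ 5.6 days.

5.6 days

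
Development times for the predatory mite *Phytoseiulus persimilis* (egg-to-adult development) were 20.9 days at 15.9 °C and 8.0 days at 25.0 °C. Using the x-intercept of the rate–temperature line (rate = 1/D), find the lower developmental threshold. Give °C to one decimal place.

10.3 °C

Linear rate model ⇒ the product D·(T − T_b) is constant across temperatures.
20.9·(15.9 − T_b) = 8.0·(25.0 − T_b)
T_b = (20.9·15.9 − 8.0·25.0) / (20.9 − 8.0) = 132.31 / 12.9 = 10.257 °C ≈ 10.3 °C.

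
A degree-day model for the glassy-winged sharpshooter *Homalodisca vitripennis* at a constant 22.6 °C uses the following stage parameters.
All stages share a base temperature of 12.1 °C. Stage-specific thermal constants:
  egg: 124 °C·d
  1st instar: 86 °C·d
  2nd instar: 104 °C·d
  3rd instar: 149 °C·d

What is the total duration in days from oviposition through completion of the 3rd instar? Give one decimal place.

Daily accumulation at 22.6 °C = 22.6 − 12.1 = 10.5 DD/day.
Total K = 124 + 86 + 104 + 149 = 463 DD.
Total duration = 463 / 10.5 = 44.095 ≈ 44.1 days.

44.1 days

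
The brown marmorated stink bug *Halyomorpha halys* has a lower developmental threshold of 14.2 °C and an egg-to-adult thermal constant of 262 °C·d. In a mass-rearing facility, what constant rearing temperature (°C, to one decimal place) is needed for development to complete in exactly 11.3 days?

37.4 °C

Required daily accumulation = 262 / 11.3 = 23.186 DD/day.
T = T_base + 23.186 = 14.2 + 23.186 = 37.386 ≈ 37.4 °C.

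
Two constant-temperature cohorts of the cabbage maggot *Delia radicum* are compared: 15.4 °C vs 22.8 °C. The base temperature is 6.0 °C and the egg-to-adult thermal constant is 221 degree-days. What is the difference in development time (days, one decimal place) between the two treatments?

10.4 days

At 15.4 °C: 221 / (15.4 − 6.0) = 221 / 9.4 = 23.511 d.
At 22.8 °C: 221 / (22.8 − 6.0) = 221 / 16.8 = 13.155 d.
Difference = |23.511 − 13.155| = 10.356 ≈ 10.4 days.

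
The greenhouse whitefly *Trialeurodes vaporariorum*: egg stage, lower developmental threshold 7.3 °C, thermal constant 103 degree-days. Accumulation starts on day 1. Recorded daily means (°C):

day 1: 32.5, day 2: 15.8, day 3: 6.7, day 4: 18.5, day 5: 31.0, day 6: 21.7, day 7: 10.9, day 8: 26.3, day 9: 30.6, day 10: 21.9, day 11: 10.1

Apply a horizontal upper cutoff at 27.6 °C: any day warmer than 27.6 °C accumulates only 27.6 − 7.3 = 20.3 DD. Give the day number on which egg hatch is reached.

Daily DD above 7.3 °C (capped at 20.3): 20.3, 8.5, 0.0, 11.2, 20.3, 14.4, 3.6, 19.0, 20.3, 14.6, 2.8.
Cumulative: 20.3, 28.8, 28.8, 40.0, 60.3, 74.7, 78.3, 97.3, 117.6, 132.2, 135.0.
The total first reaches 103 DD on day 9.

day 9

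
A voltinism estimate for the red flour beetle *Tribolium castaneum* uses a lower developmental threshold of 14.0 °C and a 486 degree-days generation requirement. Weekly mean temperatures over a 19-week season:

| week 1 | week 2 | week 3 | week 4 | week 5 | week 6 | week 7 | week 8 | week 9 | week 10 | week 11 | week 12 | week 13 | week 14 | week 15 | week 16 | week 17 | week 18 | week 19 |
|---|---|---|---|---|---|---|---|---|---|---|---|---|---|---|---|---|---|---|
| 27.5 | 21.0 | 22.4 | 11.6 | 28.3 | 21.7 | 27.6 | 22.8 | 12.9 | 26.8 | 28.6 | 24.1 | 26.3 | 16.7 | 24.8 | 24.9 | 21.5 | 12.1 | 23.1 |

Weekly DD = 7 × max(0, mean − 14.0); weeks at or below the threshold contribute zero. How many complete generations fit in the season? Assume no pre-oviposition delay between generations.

Weekly DD (7 × max(0, T̄ − 14.0)): 94.5, 49.0, 58.8, 0.0, 100.1, 53.9, 95.2, 61.6, 0.0, 89.6, 102.2, 70.7, 86.1, 18.9, 75.6, 76.3, 52.5, 0.0, 63.7.
Season total = 1148.7 DD.
Complete generations = ⌊1148.7 / 486⌋ = 2.

2 generations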